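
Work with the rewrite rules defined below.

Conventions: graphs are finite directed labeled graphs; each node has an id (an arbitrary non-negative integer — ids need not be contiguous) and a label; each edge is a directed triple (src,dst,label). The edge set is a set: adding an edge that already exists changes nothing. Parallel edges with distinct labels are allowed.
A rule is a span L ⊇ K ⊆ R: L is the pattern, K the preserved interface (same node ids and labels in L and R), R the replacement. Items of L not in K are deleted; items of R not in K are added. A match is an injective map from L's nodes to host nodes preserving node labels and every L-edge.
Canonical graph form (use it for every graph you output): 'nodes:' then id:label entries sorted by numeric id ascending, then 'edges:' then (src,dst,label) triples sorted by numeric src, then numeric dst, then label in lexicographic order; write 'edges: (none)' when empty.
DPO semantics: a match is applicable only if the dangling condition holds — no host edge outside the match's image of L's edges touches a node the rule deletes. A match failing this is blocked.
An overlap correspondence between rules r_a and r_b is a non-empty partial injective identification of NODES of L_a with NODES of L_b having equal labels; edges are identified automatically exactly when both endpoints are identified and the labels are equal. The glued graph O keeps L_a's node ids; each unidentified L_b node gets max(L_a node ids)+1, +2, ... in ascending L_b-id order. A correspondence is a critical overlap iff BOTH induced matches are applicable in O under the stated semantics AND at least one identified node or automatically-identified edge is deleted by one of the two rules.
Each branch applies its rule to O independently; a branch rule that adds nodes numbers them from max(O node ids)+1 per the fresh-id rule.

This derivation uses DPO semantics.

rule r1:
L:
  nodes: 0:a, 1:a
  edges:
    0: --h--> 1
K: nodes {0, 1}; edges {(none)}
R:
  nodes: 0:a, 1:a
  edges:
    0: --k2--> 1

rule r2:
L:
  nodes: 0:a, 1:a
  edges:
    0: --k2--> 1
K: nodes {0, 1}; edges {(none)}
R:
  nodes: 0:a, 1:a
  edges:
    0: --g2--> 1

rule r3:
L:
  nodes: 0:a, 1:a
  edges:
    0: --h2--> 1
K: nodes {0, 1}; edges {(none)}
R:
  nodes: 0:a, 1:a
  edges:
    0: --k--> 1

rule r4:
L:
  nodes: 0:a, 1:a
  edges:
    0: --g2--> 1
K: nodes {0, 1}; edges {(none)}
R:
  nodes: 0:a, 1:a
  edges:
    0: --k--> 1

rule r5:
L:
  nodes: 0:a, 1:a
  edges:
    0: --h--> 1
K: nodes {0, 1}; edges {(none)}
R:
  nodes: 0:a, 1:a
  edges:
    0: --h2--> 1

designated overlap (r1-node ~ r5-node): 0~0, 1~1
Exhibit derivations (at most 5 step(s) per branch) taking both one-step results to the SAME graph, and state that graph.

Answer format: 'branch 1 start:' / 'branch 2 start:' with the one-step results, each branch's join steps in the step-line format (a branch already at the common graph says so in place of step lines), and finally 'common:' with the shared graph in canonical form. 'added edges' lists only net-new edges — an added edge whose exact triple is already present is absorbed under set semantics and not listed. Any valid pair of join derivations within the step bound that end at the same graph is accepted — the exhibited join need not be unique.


branch 1 start:
nodes: 0:a, 1:a
edges: (0,1,k2)
branch 2 start:
nodes: 0:a, 1:a
edges: (0,1,h2)
branch 1 step 1: rule r2; match: 0->0, 1->1; deleted nodes (none); deleted edges (0,1,k2); added nodes (none); added edges (0,1,g2); result: nodes: 0:a, 1:a edges: (0,1,g2)
branch 1 step 2: rule r4; match: 0->0, 1->1; deleted nodes (none); deleted edges (0,1,g2); added nodes (none); added edges (0,1,k); result: nodes: 0:a, 1:a edges: (0,1,k)
branch 2 step 1: rule r3; match: 0->0, 1->1; deleted nodes (none); deleted edges (0,1,h2); added nodes (none); added edges (0,1,k); result: nodes: 0:a, 1:a edges: (0,1,k)
common:
nodes: 0:a, 1:a
edges: (0,1,k)


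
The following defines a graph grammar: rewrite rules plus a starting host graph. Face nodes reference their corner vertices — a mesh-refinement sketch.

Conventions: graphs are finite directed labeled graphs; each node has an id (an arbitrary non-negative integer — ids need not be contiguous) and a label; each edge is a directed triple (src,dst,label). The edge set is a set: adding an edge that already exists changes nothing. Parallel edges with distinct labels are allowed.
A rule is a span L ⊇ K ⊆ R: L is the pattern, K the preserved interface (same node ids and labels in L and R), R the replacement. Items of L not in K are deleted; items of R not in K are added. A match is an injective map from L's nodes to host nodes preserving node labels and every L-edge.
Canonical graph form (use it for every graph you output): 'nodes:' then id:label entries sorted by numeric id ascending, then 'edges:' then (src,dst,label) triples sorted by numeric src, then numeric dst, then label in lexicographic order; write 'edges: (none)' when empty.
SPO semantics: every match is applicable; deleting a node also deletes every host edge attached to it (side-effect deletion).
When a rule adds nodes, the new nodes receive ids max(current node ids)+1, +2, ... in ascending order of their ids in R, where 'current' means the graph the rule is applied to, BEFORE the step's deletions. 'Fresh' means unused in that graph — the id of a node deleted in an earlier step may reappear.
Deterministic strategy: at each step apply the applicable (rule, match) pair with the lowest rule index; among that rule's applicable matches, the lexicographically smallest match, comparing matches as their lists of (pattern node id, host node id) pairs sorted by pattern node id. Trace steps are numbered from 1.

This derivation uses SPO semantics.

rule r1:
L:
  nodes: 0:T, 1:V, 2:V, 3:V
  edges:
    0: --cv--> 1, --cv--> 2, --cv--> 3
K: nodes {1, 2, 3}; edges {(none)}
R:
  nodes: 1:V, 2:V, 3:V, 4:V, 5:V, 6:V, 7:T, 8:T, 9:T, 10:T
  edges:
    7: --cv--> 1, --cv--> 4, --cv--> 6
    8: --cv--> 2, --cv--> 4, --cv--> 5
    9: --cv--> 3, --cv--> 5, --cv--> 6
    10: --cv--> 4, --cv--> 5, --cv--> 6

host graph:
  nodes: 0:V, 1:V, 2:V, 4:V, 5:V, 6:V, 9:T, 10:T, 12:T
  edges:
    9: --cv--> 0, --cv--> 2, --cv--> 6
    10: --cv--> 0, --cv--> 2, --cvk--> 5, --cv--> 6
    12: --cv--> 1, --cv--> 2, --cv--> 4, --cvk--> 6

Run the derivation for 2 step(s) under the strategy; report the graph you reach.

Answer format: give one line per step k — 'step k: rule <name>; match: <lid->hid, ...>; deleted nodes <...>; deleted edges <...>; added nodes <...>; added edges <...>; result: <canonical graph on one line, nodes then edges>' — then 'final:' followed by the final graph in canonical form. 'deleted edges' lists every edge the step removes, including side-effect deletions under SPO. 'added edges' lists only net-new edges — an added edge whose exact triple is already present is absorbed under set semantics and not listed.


step 1: rule r1; match: 0->9, 1->0, 2->2, 3->6; deleted nodes 9; deleted edges (9,0,cv); (9,2,cv); (9,6,cv); added nodes 13, 14, 15, 16, 17, 18, 19; added edges (16,0,cv); (16,13,cv); (16,15,cv); (17,2,cv); (17,13,cv); (17,14,cv); (18,6,cv); (18,14,cv); (18,15,cv); (19,13,cv); (19,14,cv); (19,15,cv); result: nodes: 0:V, 1:V, 2:V, 4:V, 5:V, 6:V, 10:T, 12:T, 13:V, 14:V, 15:V, 16:T, 17:T, 18:T, 19:T edges: (10,0,cv); (10,2,cv); (10,5,cvk); (10,6,cv); (12,1,cv); (12,2,cv); (12,4,cv); (12,6,cvk); (16,0,cv); (16,13,cv); (16,15,cv); (17,2,cv); (17,13,cv); (17,14,cv); (18,6,cv); (18,14,cv); (18,15,cv); (19,13,cv); (19,14,cv); (19,15,cv)
step 2: rule r1; match: 0->10, 1->0, 2->2, 3->6; deleted nodes 10; deleted edges (10,0,cv); (10,2,cv); (10,5,cvk); (10,6,cv); added nodes 20, 21, 22, 23, 24, 25, 26; added edges (23,0,cv); (23,20,cv); (23,22,cv); (24,2,cv); (24,20,cv); (24,21,cv); (25,6,cv); (25,21,cv); (25,22,cv); (26,20,cv); (26,21,cv); (26,22,cv); result: nodes: 0:V, 1:V, 2:V, 4:V, 5:V, 6:V, 12:T, 13:V, 14:V, 15:V, 16:T, 17:T, 18:T, 19:T, 20:V, 21:V, 22:V, 23:T, 24:T, 25:T, 26:T edges: (12,1,cv); (12,2,cv); (12,4,cv); (12,6,cvk); (16,0,cv); (16,13,cv); (16,15,cv); (17,2,cv); (17,13,cv); (17,14,cv); (18,6,cv); (18,14,cv); (18,15,cv); (19,13,cv); (19,14,cv); (19,15,cv); (23,0,cv); (23,20,cv); (23,22,cv); (24,2,cv); (24,20,cv); (24,21,cv); (25,6,cv); (25,21,cv); (25,22,cv); (26,20,cv); (26,21,cv); (26,22,cv)
final:
nodes: 0:V, 1:V, 2:V, 4:V, 5:V, 6:V, 12:T, 13:V, 14:V, 15:V, 16:T, 17:T, 18:T, 19:T, 20:V, 21:V, 22:V, 23:T, 24:T, 25:T, 26:T
edges: (12,1,cv); (12,2,cv); (12,4,cv); (12,6,cvk); (16,0,cv); (16,13,cv); (16,15,cv); (17,2,cv); (17,13,cv); (17,14,cv); (18,6,cv); (18,14,cv); (18,15,cv); (19,13,cv); (19,14,cv); (19,15,cv); (23,0,cv); (23,20,cv); (23,22,cv); (24,2,cv); (24,20,cv); (24,21,cv); (25,6,cv); (25,21,cv); (25,22,cv); (26,20,cv); (26,21,cv); (26,22,cv)


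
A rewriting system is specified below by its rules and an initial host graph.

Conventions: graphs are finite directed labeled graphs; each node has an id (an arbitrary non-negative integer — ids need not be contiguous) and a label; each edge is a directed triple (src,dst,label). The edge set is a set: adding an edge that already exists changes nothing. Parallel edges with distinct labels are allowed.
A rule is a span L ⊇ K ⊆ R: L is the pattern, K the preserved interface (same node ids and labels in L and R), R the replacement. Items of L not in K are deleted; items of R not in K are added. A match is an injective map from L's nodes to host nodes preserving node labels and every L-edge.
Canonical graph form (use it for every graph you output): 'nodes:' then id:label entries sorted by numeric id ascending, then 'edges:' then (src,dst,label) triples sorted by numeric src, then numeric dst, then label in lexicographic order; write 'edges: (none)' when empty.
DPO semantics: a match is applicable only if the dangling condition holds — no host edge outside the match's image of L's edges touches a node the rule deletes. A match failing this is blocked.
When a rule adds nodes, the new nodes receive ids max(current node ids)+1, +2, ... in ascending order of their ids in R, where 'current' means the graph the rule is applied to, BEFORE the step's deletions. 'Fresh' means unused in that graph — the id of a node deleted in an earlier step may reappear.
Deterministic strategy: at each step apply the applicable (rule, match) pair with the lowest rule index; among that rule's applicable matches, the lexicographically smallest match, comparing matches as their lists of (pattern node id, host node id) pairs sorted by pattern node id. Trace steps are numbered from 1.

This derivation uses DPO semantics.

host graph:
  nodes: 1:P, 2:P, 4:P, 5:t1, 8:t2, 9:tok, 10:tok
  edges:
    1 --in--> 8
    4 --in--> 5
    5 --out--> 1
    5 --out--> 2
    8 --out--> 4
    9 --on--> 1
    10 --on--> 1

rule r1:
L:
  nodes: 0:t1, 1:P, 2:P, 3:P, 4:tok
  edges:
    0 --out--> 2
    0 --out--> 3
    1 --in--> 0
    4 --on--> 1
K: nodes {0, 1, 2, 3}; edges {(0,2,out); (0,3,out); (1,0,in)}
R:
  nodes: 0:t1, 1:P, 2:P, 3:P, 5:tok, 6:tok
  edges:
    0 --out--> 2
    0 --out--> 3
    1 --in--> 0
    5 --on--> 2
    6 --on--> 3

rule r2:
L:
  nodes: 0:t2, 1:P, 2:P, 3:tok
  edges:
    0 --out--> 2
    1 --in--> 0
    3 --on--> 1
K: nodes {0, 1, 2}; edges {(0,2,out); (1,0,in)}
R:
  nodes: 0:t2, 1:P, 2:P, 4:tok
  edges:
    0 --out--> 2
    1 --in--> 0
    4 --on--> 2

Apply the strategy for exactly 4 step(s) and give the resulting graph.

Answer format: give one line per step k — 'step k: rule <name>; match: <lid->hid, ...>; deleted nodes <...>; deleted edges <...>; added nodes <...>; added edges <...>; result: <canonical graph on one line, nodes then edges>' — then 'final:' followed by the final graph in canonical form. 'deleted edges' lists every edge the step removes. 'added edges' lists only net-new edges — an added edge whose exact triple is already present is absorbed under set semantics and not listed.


step 1: rule r2; match: 0->8, 1->1, 2->4, 3->9; deleted nodes 9; deleted edges (9,1,on); added nodes 11; added edges (11,4,on); result: nodes: 1:P, 2:P, 4:P, 5:t1, 8:t2, 10:tok, 11:tok edges: (1,8,in); (4,5,in); (5,1,out); (5,2,out); (8,4,out); (10,1,on); (11,4,on)
step 2: rule r1; match: 0->5, 1->4, 2->1, 3->2, 4->11; deleted nodes 11; deleted edges (11,4,on); added nodes 12, 13; added edges (12,1,on); (13,2,on); result: nodes: 1:P, 2:P, 4:P, 5:t1, 8:t2, 10:tok, 12:tok, 13:tok edges: (1,8,in); (4,5,in); (5,1,out); (5,2,out); (8,4,out); (10,1,on); (12,1,on); (13,2,on)
step 3: rule r2; match: 0->8, 1->1, 2->4, 3->10; deleted nodes 10; deleted edges (10,1,on); added nodes 14; added edges (14,4,on); result: nodes: 1:P, 2:P, 4:P, 5:t1, 8:t2, 12:tok, 13:tok, 14:tok edges: (1,8,in); (4,5,in); (5,1,out); (5,2,out); (8,4,out); (12,1,on); (13,2,on); (14,4,on)
step 4: rule r1; match: 0->5, 1->4, 2->1, 3->2, 4->14; deleted nodes 14; deleted edges (14,4,on); added nodes 15, 16; added edges (15,1,on); (16,2,on); result: nodes: 1:P, 2:P, 4:P, 5:t1, 8:t2, 12:tok, 13:tok, 15:tok, 16:tok edges: (1,8,in); (4,5,in); (5,1,out); (5,2,out); (8,4,out); (12,1,on); (13,2,on); (15,1,on); (16,2,on)
final:
nodes: 1:P, 2:P, 4:P, 5:t1, 8:t2, 12:tok, 13:tok, 15:tok, 16:tok
edges: (1,8,in); (4,5,in); (5,1,out); (5,2,out); (8,4,out); (12,1,on); (13,2,on); (15,1,on); (16,2,on)


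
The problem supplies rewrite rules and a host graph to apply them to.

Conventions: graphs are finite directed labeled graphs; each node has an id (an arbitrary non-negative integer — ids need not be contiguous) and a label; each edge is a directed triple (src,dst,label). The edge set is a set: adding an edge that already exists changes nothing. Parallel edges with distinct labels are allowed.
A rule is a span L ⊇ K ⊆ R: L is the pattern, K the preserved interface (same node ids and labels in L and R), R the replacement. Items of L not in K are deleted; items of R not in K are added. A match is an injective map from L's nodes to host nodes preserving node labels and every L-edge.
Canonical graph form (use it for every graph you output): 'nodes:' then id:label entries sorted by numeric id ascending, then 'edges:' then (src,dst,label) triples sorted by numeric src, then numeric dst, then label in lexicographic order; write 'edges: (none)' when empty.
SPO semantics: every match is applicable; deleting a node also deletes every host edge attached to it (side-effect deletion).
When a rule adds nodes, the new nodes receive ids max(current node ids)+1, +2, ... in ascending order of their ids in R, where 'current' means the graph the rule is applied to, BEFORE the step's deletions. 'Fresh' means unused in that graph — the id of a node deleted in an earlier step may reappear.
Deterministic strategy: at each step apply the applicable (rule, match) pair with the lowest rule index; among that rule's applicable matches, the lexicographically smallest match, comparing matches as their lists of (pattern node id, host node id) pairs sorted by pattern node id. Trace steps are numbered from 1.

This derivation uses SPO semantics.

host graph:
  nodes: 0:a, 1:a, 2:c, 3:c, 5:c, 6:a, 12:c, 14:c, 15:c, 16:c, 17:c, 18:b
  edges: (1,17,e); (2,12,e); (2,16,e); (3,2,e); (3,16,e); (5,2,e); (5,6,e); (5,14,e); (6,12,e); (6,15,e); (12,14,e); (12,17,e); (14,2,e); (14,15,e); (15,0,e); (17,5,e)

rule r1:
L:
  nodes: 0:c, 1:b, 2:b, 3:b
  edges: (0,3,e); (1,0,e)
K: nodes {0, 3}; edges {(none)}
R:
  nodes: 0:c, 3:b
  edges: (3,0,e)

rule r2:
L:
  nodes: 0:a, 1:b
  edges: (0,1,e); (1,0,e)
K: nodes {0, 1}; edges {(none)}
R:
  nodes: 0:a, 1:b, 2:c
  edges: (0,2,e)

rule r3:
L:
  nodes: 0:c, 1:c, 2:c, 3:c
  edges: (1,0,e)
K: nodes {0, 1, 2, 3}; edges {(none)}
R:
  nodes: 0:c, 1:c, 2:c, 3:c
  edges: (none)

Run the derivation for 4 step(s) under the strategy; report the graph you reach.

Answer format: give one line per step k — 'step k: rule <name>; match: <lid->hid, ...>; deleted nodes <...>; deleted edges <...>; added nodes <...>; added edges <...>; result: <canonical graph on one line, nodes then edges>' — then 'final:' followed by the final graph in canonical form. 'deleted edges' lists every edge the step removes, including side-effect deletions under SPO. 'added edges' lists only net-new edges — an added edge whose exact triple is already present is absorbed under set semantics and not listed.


step 1: rule r3; match: 0->2, 1->3, 2->5, 3->12; deleted nodes (none); deleted edges (3,2,e); added nodes (none); added edges (none); result: nodes: 0:a, 1:a, 2:c, 3:c, 5:c, 6:a, 12:c, 14:c, 15:c, 16:c, 17:c, 18:b edges: (1,17,e); (2,12,e); (2,16,e); (3,16,e); (5,2,e); (5,6,e); (5,14,e); (6,12,e); (6,15,e); (12,14,e); (12,17,e); (14,2,e); (14,15,e); (15,0,e); (17,5,e)
step 2: rule r3; match: 0->2, 1->5, 2->3, 3->12; deleted nodes (none); deleted edges (5,2,e); added nodes (none); added edges (none); result: nodes: 0:a, 1:a, 2:c, 3:c, 5:c, 6:a, 12:c, 14:c, 15:c, 16:c, 17:c, 18:b edges: (1,17,e); (2,12,e); (2,16,e); (3,16,e); (5,6,e); (5,14,e); (6,12,e); (6,15,e); (12,14,e); (12,17,e); (14,2,e); (14,15,e); (15,0,e); (17,5,e)
step 3: rule r3; match: 0->2, 1->14, 2->3, 3->5; deleted nodes (none); deleted edges (14,2,e); added nodes (none); added edges (none); result: nodes: 0:a, 1:a, 2:c, 3:c, 5:c, 6:a, 12:c, 14:c, 15:c, 16:c, 17:c, 18:b edges: (1,17,e); (2,12,e); (2,16,e); (3,16,e); (5,6,e); (5,14,e); (6,12,e); (6,15,e); (12,14,e); (12,17,e); (14,15,e); (15,0,e); (17,5,e)
step 4: rule r3; match: 0->5, 1->17, 2->2, 3->3; deleted nodes (none); deleted edges (17,5,e); added nodes (none); added edges (none); result: nodes: 0:a, 1:a, 2:c, 3:c, 5:c, 6:a, 12:c, 14:c, 15:c, 16:c, 17:c, 18:b edges: (1,17,e); (2,12,e); (2,16,e); (3,16,e); (5,6,e); (5,14,e); (6,12,e); (6,15,e); (12,14,e); (12,17,e); (14,15,e); (15,0,e)
final:
nodes: 0:a, 1:a, 2:c, 3:c, 5:c, 6:a, 12:c, 14:c, 15:c, 16:c, 17:c, 18:b
edges: (1,17,e); (2,12,e); (2,16,e); (3,16,e); (5,6,e); (5,14,e); (6,12,e); (6,15,e); (12,14,e); (12,17,e); (14,15,e); (15,0,e)


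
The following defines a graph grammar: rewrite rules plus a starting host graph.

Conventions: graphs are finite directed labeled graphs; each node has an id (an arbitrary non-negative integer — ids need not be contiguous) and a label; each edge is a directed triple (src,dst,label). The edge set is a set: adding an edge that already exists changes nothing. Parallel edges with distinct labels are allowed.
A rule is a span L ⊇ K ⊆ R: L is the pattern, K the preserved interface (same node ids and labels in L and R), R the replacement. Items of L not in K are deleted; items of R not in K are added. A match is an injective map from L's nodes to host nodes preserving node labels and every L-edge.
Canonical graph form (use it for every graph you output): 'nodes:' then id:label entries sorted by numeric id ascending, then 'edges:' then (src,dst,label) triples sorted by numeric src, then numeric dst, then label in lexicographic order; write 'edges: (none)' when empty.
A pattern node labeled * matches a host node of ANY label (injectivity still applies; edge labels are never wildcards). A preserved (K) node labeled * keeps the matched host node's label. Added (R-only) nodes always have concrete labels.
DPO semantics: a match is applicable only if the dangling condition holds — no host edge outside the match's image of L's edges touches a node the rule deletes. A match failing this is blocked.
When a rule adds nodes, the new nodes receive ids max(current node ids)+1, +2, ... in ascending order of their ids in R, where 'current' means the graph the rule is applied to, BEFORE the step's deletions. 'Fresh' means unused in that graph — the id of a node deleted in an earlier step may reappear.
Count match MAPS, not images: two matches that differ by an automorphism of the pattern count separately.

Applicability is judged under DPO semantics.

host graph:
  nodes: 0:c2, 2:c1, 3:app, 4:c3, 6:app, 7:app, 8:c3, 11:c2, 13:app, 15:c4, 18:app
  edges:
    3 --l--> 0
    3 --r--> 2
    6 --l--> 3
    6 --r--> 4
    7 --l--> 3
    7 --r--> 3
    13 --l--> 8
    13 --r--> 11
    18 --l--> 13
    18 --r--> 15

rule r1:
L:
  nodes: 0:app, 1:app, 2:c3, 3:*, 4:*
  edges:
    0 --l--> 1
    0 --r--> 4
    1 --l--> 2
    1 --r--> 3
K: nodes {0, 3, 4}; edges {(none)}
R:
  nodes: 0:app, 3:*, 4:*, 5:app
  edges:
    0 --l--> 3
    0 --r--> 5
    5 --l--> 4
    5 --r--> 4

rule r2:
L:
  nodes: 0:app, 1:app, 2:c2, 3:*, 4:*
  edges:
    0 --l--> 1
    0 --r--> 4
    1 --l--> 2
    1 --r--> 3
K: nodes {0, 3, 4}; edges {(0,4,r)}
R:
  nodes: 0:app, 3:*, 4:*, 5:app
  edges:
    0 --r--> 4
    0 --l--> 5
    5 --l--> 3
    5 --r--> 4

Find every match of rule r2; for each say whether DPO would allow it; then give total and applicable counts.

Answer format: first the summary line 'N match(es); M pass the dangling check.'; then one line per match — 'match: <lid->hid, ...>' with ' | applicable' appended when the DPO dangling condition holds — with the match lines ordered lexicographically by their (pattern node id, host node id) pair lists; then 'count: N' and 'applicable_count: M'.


1 match(es); 0 pass the dangling check.
match: 0->6, 1->3, 2->0, 3->2, 4->4
count: 1
applicable_count: 0


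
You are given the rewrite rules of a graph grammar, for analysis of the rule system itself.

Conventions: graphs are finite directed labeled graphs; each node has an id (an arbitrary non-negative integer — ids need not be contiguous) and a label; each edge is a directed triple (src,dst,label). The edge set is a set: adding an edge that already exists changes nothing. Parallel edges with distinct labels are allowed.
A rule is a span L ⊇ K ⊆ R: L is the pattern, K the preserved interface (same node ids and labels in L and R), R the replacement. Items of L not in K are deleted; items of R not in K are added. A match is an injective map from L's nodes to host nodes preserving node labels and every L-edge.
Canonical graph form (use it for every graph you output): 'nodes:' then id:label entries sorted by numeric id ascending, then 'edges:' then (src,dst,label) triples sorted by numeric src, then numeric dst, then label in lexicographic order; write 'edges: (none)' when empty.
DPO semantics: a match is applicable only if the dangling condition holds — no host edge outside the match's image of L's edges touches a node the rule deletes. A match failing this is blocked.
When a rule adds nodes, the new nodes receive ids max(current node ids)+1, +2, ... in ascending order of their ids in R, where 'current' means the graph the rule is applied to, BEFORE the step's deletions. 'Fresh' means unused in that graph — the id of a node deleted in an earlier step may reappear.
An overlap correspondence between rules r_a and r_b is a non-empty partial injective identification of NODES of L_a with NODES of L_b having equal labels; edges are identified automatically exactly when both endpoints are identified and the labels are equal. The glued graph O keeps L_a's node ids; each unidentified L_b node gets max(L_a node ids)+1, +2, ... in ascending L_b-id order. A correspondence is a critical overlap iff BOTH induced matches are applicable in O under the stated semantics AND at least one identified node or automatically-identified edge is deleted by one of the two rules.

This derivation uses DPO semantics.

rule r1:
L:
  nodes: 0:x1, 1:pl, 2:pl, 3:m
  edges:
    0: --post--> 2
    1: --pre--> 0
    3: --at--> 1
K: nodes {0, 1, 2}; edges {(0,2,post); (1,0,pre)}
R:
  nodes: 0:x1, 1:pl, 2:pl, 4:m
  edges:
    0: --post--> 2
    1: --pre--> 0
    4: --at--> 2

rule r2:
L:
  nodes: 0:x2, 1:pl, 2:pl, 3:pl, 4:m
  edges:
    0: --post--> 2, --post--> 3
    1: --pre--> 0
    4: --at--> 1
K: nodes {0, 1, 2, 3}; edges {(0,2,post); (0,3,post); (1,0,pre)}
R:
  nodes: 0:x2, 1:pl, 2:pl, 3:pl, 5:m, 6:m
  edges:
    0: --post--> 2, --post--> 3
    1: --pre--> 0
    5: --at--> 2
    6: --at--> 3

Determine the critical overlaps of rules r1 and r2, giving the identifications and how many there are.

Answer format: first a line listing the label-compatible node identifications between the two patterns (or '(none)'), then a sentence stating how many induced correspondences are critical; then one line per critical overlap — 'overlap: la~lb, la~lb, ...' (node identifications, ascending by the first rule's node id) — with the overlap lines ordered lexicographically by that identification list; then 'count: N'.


label-compatible node identifications between L(r1) and L(r2): 1~1, 1~2, 1~3, 2~1, 2~2, 2~3, 3~4
3 of the induced correspondences are critical overlaps of r1 and r2.
overlap: 1~1, 2~2, 3~4
overlap: 1~1, 2~3, 3~4
overlap: 1~1, 3~4
count: 3


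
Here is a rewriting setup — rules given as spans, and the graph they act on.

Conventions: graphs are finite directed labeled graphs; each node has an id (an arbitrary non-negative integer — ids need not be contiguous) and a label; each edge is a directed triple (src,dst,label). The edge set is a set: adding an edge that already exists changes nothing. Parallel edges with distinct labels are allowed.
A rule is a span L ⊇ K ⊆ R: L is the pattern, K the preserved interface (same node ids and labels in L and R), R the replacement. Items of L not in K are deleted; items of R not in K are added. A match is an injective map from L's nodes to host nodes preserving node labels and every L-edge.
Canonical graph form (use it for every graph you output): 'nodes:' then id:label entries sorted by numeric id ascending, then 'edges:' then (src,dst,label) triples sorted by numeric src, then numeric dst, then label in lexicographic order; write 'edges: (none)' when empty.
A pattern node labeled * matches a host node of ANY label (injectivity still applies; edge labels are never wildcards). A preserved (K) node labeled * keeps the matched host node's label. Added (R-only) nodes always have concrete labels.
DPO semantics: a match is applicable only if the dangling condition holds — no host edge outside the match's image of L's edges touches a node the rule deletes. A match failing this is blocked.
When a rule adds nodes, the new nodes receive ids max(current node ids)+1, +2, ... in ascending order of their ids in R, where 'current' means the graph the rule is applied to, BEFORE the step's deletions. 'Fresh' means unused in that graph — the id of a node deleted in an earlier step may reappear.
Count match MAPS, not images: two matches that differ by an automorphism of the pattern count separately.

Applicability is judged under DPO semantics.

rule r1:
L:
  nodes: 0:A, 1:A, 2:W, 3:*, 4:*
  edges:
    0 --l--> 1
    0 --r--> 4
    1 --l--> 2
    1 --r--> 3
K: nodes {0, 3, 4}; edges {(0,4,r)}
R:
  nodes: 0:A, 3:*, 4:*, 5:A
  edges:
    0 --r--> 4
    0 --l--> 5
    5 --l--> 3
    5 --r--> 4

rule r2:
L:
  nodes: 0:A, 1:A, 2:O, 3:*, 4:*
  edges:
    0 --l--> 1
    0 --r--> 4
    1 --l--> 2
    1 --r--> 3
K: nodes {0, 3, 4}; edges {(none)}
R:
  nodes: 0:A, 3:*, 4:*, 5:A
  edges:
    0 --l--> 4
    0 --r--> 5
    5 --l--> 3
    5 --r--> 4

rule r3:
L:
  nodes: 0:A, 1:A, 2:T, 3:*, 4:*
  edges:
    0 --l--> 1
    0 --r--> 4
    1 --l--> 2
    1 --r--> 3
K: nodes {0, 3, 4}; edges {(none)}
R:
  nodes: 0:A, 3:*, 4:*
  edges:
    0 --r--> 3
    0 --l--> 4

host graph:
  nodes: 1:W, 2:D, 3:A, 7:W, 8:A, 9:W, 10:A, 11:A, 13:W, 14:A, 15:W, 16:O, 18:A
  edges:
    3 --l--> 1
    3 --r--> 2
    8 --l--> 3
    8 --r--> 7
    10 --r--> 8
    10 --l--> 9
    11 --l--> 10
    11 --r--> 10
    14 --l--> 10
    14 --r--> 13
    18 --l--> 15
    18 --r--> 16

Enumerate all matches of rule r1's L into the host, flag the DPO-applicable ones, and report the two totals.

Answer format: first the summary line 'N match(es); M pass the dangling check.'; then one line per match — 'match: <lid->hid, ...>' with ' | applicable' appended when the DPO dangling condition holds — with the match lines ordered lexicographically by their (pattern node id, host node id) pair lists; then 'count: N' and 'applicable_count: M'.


2 match(es); 1 pass the dangling check.
match: 0->8, 1->3, 2->1, 3->2, 4->7 | applicable
match: 0->14, 1->10, 2->9, 3->8, 4->13
count: 2
applicable_count: 1


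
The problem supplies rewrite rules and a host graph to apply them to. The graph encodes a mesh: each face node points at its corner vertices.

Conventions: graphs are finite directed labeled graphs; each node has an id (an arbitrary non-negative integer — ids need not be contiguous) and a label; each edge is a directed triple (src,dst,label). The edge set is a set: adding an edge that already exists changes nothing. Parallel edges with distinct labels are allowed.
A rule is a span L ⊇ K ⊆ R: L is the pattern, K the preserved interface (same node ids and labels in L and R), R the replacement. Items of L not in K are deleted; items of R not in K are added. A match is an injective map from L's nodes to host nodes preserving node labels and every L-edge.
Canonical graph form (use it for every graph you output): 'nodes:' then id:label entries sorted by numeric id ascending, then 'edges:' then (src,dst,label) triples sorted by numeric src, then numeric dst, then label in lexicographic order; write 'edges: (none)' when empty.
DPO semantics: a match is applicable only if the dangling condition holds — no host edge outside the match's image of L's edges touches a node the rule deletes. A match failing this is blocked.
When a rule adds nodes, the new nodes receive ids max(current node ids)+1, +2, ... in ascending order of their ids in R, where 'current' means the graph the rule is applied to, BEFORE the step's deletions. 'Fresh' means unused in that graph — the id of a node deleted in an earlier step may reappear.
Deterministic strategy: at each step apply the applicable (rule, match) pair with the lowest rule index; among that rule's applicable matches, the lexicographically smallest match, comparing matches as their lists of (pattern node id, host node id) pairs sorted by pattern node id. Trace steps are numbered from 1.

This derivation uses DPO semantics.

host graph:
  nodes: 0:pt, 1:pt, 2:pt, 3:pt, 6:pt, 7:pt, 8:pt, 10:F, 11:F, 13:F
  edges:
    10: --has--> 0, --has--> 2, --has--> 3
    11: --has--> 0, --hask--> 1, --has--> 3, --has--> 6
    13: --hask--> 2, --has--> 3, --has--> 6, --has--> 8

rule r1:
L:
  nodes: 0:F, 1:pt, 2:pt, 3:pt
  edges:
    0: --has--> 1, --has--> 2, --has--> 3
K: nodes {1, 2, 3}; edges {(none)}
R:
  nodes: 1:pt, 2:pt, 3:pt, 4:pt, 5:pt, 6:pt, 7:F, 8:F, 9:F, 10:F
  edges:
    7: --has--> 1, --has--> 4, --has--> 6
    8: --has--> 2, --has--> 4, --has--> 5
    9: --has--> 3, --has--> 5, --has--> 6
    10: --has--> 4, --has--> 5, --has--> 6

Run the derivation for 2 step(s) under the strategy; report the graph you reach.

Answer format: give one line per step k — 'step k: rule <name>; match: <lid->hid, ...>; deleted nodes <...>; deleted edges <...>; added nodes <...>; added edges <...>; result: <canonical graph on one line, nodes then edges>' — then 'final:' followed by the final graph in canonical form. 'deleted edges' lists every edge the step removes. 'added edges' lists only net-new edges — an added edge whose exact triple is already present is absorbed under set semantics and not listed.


step 1: rule r1; match: 0->10, 1->0, 2->2, 3->3; deleted nodes 10; deleted edges (10,0,has); (10,2,has); (10,3,has); added nodes 14, 15, 16, 17, 18, 19, 20; added edges (17,0,has); (17,14,has); (17,16,has); (18,2,has); (18,14,has); (18,15,has); (19,3,has); (19,15,has); (19,16,has); (20,14,has); (20,15,has); (20,16,has); result: nodes: 0:pt, 1:pt, 2:pt, 3:pt, 6:pt, 7:pt, 8:pt, 11:F, 13:F, 14:pt, 15:pt, 16:pt, 17:F, 18:F, 19:F, 20:F edges: (11,0,has); (11,1,hask); (11,3,has); (11,6,has); (13,2,hask); (13,3,has); (13,6,has); (13,8,has); (17,0,has); (17,14,has); (17,16,has); (18,2,has); (18,14,has); (18,15,has); (19,3,has); (19,15,has); (19,16,has); (20,14,has); (20,15,has); (20,16,has)
step 2: rule r1; match: 0->17, 1->0, 2->14, 3->16; deleted nodes 17; deleted edges (17,0,has); (17,14,has); (17,16,has); added nodes 21, 22, 23, 24, 25, 26, 27; added edges (24,0,has); (24,21,has); (24,23,has); (25,14,has); (25,21,has); (25,22,has); (26,16,has); (26,22,has); (26,23,has); (27,21,has); (27,22,has); (27,23,has); result: nodes: 0:pt, 1:pt, 2:pt, 3:pt, 6:pt, 7:pt, 8:pt, 11:F, 13:F, 14:pt, 15:pt, 16:pt, 18:F, 19:F, 20:F, 21:pt, 22:pt, 23:pt, 24:F, 25:F, 26:F, 27:F edges: (11,0,has); (11,1,hask); (11,3,has); (11,6,has); (13,2,hask); (13,3,has); (13,6,has); (13,8,has); (18,2,has); (18,14,has); (18,15,has); (19,3,has); (19,15,has); (19,16,has); (20,14,has); (20,15,has); (20,16,has); (24,0,has); (24,21,has); (24,23,has); (25,14,has); (25,21,has); (25,22,has); (26,16,has); (26,22,has); (26,23,has); (27,21,has); (27,22,has); (27,23,has)
final:
nodes: 0:pt, 1:pt, 2:pt, 3:pt, 6:pt, 7:pt, 8:pt, 11:F, 13:F, 14:pt, 15:pt, 16:pt, 18:F, 19:F, 20:F, 21:pt, 22:pt, 23:pt, 24:F, 25:F, 26:F, 27:F
edges: (11,0,has); (11,1,hask); (11,3,has); (11,6,has); (13,2,hask); (13,3,has); (13,6,has); (13,8,has); (18,2,has); (18,14,has); (18,15,has); (19,3,has); (19,15,has); (19,16,has); (20,14,has); (20,15,has); (20,16,has); (24,0,has); (24,21,has); (24,23,has); (25,14,has); (25,21,has); (25,22,has); (26,16,has); (26,22,has); (26,23,has); (27,21,has); (27,22,has); (27,23,has)


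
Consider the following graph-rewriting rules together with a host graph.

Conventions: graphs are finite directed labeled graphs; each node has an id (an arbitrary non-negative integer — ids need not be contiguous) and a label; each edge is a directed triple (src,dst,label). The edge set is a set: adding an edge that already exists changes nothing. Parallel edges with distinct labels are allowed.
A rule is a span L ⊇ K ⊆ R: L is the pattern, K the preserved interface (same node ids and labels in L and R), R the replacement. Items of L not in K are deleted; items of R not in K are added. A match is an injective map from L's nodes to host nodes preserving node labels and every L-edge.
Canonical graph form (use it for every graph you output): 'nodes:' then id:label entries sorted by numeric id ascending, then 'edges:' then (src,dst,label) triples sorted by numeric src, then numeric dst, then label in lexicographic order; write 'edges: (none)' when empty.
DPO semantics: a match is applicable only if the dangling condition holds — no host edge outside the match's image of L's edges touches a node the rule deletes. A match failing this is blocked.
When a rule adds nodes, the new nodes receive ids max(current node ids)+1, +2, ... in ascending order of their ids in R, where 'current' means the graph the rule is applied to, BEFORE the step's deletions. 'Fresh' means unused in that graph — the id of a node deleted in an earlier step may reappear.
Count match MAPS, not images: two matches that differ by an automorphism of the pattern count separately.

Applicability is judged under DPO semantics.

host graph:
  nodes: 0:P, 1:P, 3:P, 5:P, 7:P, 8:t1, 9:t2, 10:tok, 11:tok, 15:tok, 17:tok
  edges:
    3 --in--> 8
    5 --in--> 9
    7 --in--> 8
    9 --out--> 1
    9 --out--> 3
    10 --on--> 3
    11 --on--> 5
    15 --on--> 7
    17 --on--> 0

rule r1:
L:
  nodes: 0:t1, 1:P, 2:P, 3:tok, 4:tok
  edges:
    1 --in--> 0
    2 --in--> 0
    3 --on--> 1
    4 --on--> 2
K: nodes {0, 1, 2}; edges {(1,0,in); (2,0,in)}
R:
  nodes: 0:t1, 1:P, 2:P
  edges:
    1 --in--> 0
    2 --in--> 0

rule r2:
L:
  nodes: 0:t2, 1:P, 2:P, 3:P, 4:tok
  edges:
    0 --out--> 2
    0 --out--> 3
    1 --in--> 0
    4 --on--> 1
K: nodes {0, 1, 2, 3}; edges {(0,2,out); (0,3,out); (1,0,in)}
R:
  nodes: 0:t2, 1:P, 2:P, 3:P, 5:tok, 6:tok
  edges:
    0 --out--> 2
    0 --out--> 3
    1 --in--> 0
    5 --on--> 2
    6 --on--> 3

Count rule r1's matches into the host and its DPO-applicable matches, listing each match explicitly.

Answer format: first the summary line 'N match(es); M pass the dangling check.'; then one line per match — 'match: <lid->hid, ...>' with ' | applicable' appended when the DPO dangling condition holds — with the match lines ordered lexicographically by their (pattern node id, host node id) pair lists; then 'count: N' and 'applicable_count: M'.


2 match(es); 2 pass the dangling check.
match: 0->8, 1->3, 2->7, 3->10, 4->15 | applicable
match: 0->8, 1->7, 2->3, 3->15, 4->10 | applicable
count: 2
applicable_count: 2


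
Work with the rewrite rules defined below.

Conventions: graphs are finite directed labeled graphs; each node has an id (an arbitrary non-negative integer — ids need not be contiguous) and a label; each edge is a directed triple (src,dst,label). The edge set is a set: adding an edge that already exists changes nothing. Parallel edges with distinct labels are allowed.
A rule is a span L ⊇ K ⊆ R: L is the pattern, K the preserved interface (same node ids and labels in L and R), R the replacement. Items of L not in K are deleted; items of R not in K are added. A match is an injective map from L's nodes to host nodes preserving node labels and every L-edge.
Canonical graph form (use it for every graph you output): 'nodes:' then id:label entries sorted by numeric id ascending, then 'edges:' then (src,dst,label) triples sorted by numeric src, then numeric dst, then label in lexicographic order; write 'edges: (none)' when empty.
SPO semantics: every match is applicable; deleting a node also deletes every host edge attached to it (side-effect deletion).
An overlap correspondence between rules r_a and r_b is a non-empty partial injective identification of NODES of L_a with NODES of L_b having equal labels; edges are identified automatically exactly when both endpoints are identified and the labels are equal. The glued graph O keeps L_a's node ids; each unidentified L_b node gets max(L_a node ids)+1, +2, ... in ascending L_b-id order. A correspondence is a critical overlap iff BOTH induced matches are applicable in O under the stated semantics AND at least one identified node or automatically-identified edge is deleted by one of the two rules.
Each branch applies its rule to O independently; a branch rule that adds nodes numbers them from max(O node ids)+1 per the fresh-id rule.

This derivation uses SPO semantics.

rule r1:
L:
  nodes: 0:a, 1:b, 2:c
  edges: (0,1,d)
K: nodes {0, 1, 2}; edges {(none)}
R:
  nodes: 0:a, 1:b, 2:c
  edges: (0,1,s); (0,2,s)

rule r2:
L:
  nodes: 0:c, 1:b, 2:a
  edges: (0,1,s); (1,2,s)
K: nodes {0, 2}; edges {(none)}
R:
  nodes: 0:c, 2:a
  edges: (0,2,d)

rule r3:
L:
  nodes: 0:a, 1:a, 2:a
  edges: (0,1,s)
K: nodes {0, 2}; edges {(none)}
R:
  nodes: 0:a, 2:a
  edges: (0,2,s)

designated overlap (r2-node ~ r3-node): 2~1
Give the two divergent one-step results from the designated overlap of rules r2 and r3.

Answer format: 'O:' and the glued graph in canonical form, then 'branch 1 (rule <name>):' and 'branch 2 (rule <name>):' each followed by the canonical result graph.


O:
nodes: 0:c, 1:b, 2:a, 3:a, 4:a
edges: (0,1,s); (1,2,s); (3,2,s)
branch 1 (rule r2):
nodes: 0:c, 2:a, 3:a, 4:a
edges: (0,2,d); (3,2,s)
branch 2 (rule r3):
nodes: 0:c, 1:b, 3:a, 4:a
edges: (0,1,s); (3,4,s)


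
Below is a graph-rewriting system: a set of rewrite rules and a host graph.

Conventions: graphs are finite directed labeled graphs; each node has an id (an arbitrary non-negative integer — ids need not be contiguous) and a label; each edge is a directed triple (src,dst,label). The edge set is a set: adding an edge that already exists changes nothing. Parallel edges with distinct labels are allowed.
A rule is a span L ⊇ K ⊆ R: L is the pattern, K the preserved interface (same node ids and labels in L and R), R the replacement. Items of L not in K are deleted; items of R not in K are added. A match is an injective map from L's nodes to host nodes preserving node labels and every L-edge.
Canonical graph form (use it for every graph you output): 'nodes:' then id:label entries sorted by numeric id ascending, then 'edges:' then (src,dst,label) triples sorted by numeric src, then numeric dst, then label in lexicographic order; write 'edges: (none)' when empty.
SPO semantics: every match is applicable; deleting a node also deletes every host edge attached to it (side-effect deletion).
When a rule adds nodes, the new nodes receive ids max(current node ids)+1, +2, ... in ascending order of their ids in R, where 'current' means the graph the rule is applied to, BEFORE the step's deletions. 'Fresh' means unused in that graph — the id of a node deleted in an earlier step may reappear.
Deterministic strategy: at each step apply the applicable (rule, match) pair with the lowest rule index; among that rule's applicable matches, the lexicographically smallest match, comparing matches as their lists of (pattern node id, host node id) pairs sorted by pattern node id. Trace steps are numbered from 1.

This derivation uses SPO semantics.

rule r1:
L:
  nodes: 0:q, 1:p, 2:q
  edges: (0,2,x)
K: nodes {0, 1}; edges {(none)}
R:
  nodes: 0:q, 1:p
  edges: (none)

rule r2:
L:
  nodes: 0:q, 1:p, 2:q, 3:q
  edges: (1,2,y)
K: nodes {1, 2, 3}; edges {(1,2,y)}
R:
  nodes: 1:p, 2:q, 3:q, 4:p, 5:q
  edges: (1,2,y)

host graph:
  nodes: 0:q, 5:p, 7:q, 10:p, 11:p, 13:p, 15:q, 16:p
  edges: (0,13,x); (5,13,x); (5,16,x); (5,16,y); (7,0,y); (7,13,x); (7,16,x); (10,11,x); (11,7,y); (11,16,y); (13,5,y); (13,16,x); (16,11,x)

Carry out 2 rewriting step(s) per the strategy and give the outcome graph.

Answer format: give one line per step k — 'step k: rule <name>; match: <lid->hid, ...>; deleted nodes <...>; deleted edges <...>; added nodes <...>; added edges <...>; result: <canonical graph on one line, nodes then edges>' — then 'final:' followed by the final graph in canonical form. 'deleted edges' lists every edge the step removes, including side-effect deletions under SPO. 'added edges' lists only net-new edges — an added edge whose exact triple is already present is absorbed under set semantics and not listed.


step 1: rule r2; match: 0->0, 1->11, 2->7, 3->15; deleted nodes 0; deleted edges (0,13,x); (7,0,y); added nodes 17, 18; added edges (none); result: nodes: 5:p, 7:q, 10:p, 11:p, 13:p, 15:q, 16:p, 17:p, 18:q edges: (5,13,x); (5,16,x); (5,16,y); (7,13,x); (7,16,x); (10,11,x); (11,7,y); (11,16,y); (13,5,y); (13,16,x); (16,11,x)
step 2: rule r2; match: 0->15, 1->11, 2->7, 3->18; deleted nodes 15; deleted edges (none); added nodes 19, 20; added edges (none); result: nodes: 5:p, 7:q, 10:p, 11:p, 13:p, 16:p, 17:p, 18:q, 19:p, 20:q edges: (5,13,x); (5,16,x); (5,16,y); (7,13,x); (7,16,x); (10,11,x); (11,7,y); (11,16,y); (13,5,y); (13,16,x); (16,11,x)
final:
nodes: 5:p, 7:q, 10:p, 11:p, 13:p, 16:p, 17:p, 18:q, 19:p, 20:q
edges: (5,13,x); (5,16,x); (5,16,y); (7,13,x); (7,16,x); (10,11,x); (11,7,y); (11,16,y); (13,5,y); (13,16,x); (16,11,x)
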